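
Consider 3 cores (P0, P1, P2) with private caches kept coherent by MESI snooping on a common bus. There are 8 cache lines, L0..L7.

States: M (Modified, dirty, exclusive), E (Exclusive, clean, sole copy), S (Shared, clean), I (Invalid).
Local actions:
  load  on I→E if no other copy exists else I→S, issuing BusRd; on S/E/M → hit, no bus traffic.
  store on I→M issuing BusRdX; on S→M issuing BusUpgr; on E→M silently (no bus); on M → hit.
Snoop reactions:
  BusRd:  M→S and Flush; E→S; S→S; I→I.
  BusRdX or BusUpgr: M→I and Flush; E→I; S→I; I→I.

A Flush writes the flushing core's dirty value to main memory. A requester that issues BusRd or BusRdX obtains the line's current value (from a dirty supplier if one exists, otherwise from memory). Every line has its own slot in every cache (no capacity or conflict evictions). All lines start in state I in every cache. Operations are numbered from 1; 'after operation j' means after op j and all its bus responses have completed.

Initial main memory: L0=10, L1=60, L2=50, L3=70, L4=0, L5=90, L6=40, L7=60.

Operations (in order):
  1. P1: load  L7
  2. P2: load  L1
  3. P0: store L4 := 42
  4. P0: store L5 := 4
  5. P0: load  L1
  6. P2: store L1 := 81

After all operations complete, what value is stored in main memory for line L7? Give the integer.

memory[L7] = 60

step 1: P1: load  L7  ⟶  IEI  (L7)  txn=BusRd  M[L7]=60
step 2: P2: load  L1  ⟶  IIE  (L1)  txn=BusRd  M[L1]=60
step 3: P0: store L4 := 42  ⟶  MII  (L4)  txn=BusRdX  M[L4]=0
step 4: P0: store L5 := 4  ⟶  MII  (L5)  txn=BusRdX  M[L5]=90
step 5: P0: load  L1  ⟶  SIS  (L1)  txn=BusRd  M[L1]=60
step 6: P2: store L1 := 81  ⟶  IIM  (L1)  txn=BusUpgr  M[L1]=60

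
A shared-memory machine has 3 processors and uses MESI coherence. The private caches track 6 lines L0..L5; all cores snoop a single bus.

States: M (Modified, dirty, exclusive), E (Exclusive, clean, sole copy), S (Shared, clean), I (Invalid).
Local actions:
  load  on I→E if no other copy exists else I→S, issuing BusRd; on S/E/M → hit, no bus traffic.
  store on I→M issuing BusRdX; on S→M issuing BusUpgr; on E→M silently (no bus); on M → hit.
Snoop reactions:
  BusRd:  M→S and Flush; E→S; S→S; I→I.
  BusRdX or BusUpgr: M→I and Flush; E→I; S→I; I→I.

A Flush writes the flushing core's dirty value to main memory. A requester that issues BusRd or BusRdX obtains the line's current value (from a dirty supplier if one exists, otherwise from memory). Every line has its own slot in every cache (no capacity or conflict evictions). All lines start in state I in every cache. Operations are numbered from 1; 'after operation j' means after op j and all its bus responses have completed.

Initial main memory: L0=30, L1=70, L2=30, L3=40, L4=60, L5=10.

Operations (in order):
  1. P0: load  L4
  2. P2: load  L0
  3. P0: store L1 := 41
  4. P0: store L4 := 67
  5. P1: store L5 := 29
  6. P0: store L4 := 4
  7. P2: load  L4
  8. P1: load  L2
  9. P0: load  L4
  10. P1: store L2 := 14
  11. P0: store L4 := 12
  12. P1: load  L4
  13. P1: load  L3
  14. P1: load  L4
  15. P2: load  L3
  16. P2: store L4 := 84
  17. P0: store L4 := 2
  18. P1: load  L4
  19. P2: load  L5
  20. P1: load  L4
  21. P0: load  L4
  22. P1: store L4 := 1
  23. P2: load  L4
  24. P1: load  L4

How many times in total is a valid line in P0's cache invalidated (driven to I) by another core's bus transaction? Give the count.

invalidations = 2

  op1 P0: load  L4 → E/I/I on L4; bus BusRd; mem=60
  op2 P2: load  L0 → I/I/E on L0; bus BusRd; mem=30
  op3 P0: store L1 := 41 → M/I/I on L1; bus BusRdX; mem=70
  op4 P0: store L4 := 67 → M/I/I on L4; bus (none); mem=60
  op5 P1: store L5 := 29 → I/M/I on L5; bus BusRdX; mem=10
  op6 P0: store L4 := 4 → M/I/I on L4; bus (none); mem=60
  op7 P2: load  L4 → S/I/S on L4; bus BusRd Flush; mem=4
  op8 P1: load  L2 → I/E/I on L2; bus BusRd; mem=30
  op9 P0: load  L4 → S/I/S on L4; bus (none); mem=4
  op10 P1: store L2 := 14 → I/M/I on L2; bus (none); mem=30
  op11 P0: store L4 := 12 → M/I/I on L4; bus BusUpgr; mem=4
  op12 P1: load  L4 → S/S/I on L4; bus BusRd Flush; mem=12
  op13 P1: load  L3 → I/E/I on L3; bus BusRd; mem=40
  op14 P1: load  L4 → S/S/I on L4; bus (none); mem=12
  op15 P2: load  L3 → I/S/S on L3; bus BusRd; mem=40
  op16 P2: store L4 := 84 → I/I/M on L4; bus BusRdX; mem=12
  op17 P0: store L4 := 2 → M/I/I on L4; bus BusRdX Flush; mem=84
  op18 P1: load  L4 → S/S/I on L4; bus BusRd Flush; mem=2
  op19 P2: load  L5 → I/S/S on L5; bus BusRd Flush; mem=29
  op20 P1: load  L4 → S/S/I on L4; bus (none); mem=2
  op21 P0: load  L4 → S/S/I on L4; bus (none); mem=2
  op22 P1: store L4 := 1 → I/M/I on L4; bus BusUpgr; mem=2
  op23 P2: load  L4 → I/S/S on L4; bus BusRd Flush; mem=1
  op24 P1: load  L4 → I/S/S on L4; bus (none); mem=1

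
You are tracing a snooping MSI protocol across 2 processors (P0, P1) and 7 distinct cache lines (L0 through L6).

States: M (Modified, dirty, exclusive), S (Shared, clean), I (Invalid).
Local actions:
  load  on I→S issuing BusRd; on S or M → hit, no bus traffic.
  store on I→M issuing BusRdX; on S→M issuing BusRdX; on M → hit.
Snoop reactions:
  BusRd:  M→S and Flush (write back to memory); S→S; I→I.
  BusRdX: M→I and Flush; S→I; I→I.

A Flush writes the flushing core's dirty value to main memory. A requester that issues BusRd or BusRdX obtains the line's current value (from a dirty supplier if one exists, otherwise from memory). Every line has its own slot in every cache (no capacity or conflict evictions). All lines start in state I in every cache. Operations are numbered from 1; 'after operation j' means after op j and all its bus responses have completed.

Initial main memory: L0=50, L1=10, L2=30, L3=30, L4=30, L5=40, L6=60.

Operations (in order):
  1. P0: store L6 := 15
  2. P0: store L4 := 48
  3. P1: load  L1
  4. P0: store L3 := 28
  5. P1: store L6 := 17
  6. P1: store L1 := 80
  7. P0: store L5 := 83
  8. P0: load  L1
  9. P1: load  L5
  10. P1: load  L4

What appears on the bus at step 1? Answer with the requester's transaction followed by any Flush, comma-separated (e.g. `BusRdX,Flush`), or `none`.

[1] P0: store L6 := 15 | P0:M(15), P1:I | bus: BusRdX
[2] P0: store L4 := 48 | P0:M(48), P1:I | bus: BusRdX
[3] P1: load  L1 | P0:I, P1:S(10) | bus: BusRd
[4] P0: store L3 := 28 | P0:M(28), P1:I | bus: BusRdX
[5] P1: store L6 := 17 | P0:I, P1:M(17) | bus: BusRdX,Flush
[6] P1: store L1 := 80 | P0:I, P1:M(80) | bus: BusRdX
[7] P0: store L5 := 83 | P0:M(83), P1:I | bus: BusRdX
[8] P0: load  L1 | P0:S(80), P1:S(80) | bus: BusRd,Flush
[9] P1: load  L5 | P0:S(83), P1:S(83) | bus: BusRd,Flush
[10] P1: load  L4 | P0:S(48), P1:S(48) | bus: BusRd,Flush

bus = BusRdX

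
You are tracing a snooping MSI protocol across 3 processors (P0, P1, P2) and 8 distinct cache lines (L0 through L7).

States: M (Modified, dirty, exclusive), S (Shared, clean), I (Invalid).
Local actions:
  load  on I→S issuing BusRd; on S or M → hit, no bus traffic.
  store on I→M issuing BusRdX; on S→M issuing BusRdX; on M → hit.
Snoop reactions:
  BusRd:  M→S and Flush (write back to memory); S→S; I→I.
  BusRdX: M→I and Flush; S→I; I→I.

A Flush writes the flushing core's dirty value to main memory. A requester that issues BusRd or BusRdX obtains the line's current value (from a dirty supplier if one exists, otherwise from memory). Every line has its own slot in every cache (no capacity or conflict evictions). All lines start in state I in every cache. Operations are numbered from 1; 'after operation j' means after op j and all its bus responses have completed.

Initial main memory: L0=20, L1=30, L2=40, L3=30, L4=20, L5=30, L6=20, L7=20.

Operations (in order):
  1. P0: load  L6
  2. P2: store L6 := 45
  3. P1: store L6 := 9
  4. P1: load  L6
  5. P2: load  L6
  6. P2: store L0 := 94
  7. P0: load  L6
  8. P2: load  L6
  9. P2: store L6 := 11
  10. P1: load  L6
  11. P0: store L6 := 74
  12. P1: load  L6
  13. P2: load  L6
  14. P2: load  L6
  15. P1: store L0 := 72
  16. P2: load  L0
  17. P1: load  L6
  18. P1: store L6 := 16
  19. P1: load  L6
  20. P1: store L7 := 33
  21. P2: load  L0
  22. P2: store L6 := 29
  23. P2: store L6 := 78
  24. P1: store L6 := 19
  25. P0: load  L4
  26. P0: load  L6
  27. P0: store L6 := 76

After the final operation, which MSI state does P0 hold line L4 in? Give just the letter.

1. P0: load  L6  bus=[BusRd]  L6: P0=S P1=I P2=I  mem[L6]=20
2. P2: store L6 := 45  bus=[BusRdX]  L6: P0=I P1=I P2=M  mem[L6]=20
3. P1: store L6 := 9  bus=[BusRdX,Flush]  L6: P0=I P1=M P2=I  mem[L6]=45
4. P1: load  L6  bus=[-]  L6: P0=I P1=M P2=I  mem[L6]=45
5. P2: load  L6  bus=[BusRd,Flush]  L6: P0=I P1=S P2=S  mem[L6]=9
6. P2: store L0 := 94  bus=[BusRdX]  L0: P0=I P1=I P2=M  mem[L0]=20
7. P0: load  L6  bus=[BusRd]  L6: P0=S P1=S P2=S  mem[L6]=9
8. P2: load  L6  bus=[-]  L6: P0=S P1=S P2=S  mem[L6]=9
9. P2: store L6 := 11  bus=[BusRdX]  L6: P0=I P1=I P2=M  mem[L6]=9
10. P1: load  L6  bus=[BusRd,Flush]  L6: P0=I P1=S P2=S  mem[L6]=11
11. P0: store L6 := 74  bus=[BusRdX]  L6: P0=M P1=I P2=I  mem[L6]=11
12. P1: load  L6  bus=[BusRd,Flush]  L6: P0=S P1=S P2=I  mem[L6]=74
13. P2: load  L6  bus=[BusRd]  L6: P0=S P1=S P2=S  mem[L6]=74
14. P2: load  L6  bus=[-]  L6: P0=S P1=S P2=S  mem[L6]=74
15. P1: store L0 := 72  bus=[BusRdX,Flush]  L0: P0=I P1=M P2=I  mem[L0]=94
16. P2: load  L0  bus=[BusRd,Flush]  L0: P0=I P1=S P2=S  mem[L0]=72
17. P1: load  L6  bus=[-]  L6: P0=S P1=S P2=S  mem[L6]=74
18. P1: store L6 := 16  bus=[BusRdX]  L6: P0=I P1=M P2=I  mem[L6]=74
19. P1: load  L6  bus=[-]  L6: P0=I P1=M P2=I  mem[L6]=74
20. P1: store L7 := 33  bus=[BusRdX]  L7: P0=I P1=M P2=I  mem[L7]=20
21. P2: load  L0  bus=[-]  L0: P0=I P1=S P2=S  mem[L0]=72
22. P2: store L6 := 29  bus=[BusRdX,Flush]  L6: P0=I P1=I P2=M  mem[L6]=16
23. P2: store L6 := 78  bus=[-]  L6: P0=I P1=I P2=M  mem[L6]=16
24. P1: store L6 := 19  bus=[BusRdX,Flush]  L6: P0=I P1=M P2=I  mem[L6]=78
25. P0: load  L4  bus=[BusRd]  L4: P0=S P1=I P2=I  mem[L4]=20
26. P0: load  L6  bus=[BusRd,Flush]  L6: P0=S P1=S P2=I  mem[L6]=19
27. P0: store L6 := 76  bus=[BusRdX]  L6: P0=M P1=I P2=I  mem[L6]=19

state = S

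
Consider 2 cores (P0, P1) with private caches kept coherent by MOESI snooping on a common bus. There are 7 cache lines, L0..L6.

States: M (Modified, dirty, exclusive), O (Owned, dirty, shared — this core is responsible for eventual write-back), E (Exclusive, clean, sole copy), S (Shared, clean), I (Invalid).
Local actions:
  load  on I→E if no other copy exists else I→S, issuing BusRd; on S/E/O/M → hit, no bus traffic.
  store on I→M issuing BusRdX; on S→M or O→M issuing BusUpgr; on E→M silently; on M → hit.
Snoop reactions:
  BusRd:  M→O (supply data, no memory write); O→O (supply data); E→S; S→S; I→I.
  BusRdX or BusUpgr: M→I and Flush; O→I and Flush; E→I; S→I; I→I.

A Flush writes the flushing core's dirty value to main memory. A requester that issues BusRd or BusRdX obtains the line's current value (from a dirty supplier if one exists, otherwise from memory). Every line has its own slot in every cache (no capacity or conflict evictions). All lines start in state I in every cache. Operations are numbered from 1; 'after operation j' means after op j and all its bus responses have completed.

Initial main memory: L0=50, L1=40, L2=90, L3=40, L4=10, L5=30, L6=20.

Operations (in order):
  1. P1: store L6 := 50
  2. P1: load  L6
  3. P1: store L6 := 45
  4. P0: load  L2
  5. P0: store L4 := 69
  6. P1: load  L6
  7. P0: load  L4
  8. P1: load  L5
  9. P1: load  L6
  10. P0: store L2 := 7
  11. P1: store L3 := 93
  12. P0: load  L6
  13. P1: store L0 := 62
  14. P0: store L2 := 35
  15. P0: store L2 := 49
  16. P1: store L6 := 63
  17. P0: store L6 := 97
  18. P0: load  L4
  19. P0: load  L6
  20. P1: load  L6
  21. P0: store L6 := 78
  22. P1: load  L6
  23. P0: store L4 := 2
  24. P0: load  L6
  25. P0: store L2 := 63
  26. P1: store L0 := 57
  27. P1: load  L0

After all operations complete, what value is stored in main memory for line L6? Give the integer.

step 1: P1: store L6 := 50  ⟶  IM  (L6)  txn=BusRdX  M[L6]=20
step 2: P1: load  L6  ⟶  IM  (L6)  txn=∅  M[L6]=20
step 3: P1: store L6 := 45  ⟶  IM  (L6)  txn=∅  M[L6]=20
step 4: P0: load  L2  ⟶  EI  (L2)  txn=BusRd  M[L2]=90
step 5: P0: store L4 := 69  ⟶  MI  (L4)  txn=BusRdX  M[L4]=10
step 6: P1: load  L6  ⟶  IM  (L6)  txn=∅  M[L6]=20
step 7: P0: load  L4  ⟶  MI  (L4)  txn=∅  M[L4]=10
step 8: P1: load  L5  ⟶  IE  (L5)  txn=BusRd  M[L5]=30
step 9: P1: load  L6  ⟶  IM  (L6)  txn=∅  M[L6]=20
step 10: P0: store L2 := 7  ⟶  MI  (L2)  txn=∅  M[L2]=90
step 11: P1: store L3 := 93  ⟶  IM  (L3)  txn=BusRdX  M[L3]=40
step 12: P0: load  L6  ⟶  SO  (L6)  txn=BusRd  M[L6]=20
step 13: P1: store L0 := 62  ⟶  IM  (L0)  txn=BusRdX  M[L0]=50
step 14: P0: store L2 := 35  ⟶  MI  (L2)  txn=∅  M[L2]=90
step 15: P0: store L2 := 49  ⟶  MI  (L2)  txn=∅  M[L2]=90
step 16: P1: store L6 := 63  ⟶  IM  (L6)  txn=BusUpgr  M[L6]=20
step 17: P0: store L6 := 97  ⟶  MI  (L6)  txn=BusRdX+Flush  M[L6]=63
step 18: P0: load  L4  ⟶  MI  (L4)  txn=∅  M[L4]=10
step 19: P0: load  L6  ⟶  MI  (L6)  txn=∅  M[L6]=63
step 20: P1: load  L6  ⟶  OS  (L6)  txn=BusRd  M[L6]=63
step 21: P0: store L6 := 78  ⟶  MI  (L6)  txn=BusUpgr  M[L6]=63
step 22: P1: load  L6  ⟶  OS  (L6)  txn=BusRd  M[L6]=63
step 23: P0: store L4 := 2  ⟶  MI  (L4)  txn=∅  M[L4]=10
step 24: P0: load  L6  ⟶  OS  (L6)  txn=∅  M[L6]=63
step 25: P0: store L2 := 63  ⟶  MI  (L2)  txn=∅  M[L2]=90
step 26: P1: store L0 := 57  ⟶  IM  (L0)  txn=∅  M[L0]=50
step 27: P1: load  L0  ⟶  IM  (L0)  txn=∅  M[L0]=50

memory[L6] = 63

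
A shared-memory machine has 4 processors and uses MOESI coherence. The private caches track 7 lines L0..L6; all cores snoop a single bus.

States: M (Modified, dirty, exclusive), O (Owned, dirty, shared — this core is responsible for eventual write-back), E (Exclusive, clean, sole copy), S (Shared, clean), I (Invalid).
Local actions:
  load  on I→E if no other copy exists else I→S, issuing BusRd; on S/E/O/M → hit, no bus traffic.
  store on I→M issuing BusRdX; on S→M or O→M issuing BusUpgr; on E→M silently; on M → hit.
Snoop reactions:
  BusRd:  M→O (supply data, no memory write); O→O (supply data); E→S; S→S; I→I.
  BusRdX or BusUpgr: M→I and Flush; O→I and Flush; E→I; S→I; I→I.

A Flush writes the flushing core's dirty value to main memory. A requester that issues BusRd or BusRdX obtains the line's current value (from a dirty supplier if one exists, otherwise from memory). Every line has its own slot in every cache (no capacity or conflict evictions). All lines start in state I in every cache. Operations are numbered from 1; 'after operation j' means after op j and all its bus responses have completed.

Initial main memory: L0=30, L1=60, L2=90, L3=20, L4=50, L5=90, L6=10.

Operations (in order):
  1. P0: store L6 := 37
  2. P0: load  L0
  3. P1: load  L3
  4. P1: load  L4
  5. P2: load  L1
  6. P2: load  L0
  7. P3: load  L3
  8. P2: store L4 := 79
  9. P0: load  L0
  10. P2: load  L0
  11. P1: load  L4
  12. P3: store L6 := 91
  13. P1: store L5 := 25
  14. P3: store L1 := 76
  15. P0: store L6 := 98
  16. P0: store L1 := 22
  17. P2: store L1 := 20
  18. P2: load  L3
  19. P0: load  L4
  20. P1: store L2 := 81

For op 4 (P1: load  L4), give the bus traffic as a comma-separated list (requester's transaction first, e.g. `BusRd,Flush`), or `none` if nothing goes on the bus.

bus = BusRd

1. P0: store L6 := 37  bus=[BusRdX]  L6: P0=M P1=I P2=I P3=I  mem[L6]=10
2. P0: load  L0  bus=[BusRd]  L0: P0=E P1=I P2=I P3=I  mem[L0]=30
3. P1: load  L3  bus=[BusRd]  L3: P0=I P1=E P2=I P3=I  mem[L3]=20
4. P1: load  L4  bus=[BusRd]  L4: P0=I P1=E P2=I P3=I  mem[L4]=50
5. P2: load  L1  bus=[BusRd]  L1: P0=I P1=I P2=E P3=I  mem[L1]=60
6. P2: load  L0  bus=[BusRd]  L0: P0=S P1=I P2=S P3=I  mem[L0]=30
7. P3: load  L3  bus=[BusRd]  L3: P0=I P1=S P2=I P3=S  mem[L3]=20
8. P2: store L4 := 79  bus=[BusRdX]  L4: P0=I P1=I P2=M P3=I  mem[L4]=50
9. P0: load  L0  bus=[-]  L0: P0=S P1=I P2=S P3=I  mem[L0]=30
10. P2: load  L0  bus=[-]  L0: P0=S P1=I P2=S P3=I  mem[L0]=30
11. P1: load  L4  bus=[BusRd]  L4: P0=I P1=S P2=O P3=I  mem[L4]=50
12. P3: store L6 := 91  bus=[BusRdX,Flush]  L6: P0=I P1=I P2=I P3=M  mem[L6]=37
13. P1: store L5 := 25  bus=[BusRdX]  L5: P0=I P1=M P2=I P3=I  mem[L5]=90
14. P3: store L1 := 76  bus=[BusRdX]  L1: P0=I P1=I P2=I P3=M  mem[L1]=60
15. P0: store L6 := 98  bus=[BusRdX,Flush]  L6: P0=M P1=I P2=I P3=I  mem[L6]=91
16. P0: store L1 := 22  bus=[BusRdX,Flush]  L1: P0=M P1=I P2=I P3=I  mem[L1]=76
17. P2: store L1 := 20  bus=[BusRdX,Flush]  L1: P0=I P1=I P2=M P3=I  mem[L1]=22
18. P2: load  L3  bus=[BusRd]  L3: P0=I P1=S P2=S P3=S  mem[L3]=20
19. P0: load  L4  bus=[BusRd]  L4: P0=S P1=S P2=O P3=I  mem[L4]=50
20. P1: store L2 := 81  bus=[BusRdX]  L2: P0=I P1=M P2=I P3=I  mem[L2]=90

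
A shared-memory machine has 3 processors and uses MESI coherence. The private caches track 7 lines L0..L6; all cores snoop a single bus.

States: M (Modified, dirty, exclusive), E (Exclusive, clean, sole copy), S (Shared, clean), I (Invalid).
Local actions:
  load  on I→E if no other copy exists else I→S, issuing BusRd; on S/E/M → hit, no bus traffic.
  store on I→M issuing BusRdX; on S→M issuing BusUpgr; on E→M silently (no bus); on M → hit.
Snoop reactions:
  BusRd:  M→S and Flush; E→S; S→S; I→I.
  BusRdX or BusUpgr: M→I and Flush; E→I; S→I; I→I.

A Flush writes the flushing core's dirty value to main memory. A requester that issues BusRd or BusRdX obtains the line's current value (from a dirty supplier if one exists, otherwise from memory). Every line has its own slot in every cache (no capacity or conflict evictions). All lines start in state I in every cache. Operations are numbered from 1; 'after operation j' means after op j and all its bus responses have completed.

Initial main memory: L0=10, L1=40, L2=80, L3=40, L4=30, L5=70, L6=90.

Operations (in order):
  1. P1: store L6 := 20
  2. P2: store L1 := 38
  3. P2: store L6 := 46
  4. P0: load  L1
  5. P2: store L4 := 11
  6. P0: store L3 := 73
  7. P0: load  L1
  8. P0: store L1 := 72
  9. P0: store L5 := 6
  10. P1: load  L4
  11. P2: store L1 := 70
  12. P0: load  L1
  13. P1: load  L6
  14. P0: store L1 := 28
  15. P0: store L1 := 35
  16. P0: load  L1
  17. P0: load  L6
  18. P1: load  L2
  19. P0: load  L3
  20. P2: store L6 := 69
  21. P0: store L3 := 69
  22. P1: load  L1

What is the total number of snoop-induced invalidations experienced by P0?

[1] P1: store L6 := 20 | P0:I, P1:M(20), P2:I | bus: BusRdX
[2] P2: store L1 := 38 | P0:I, P1:I, P2:M(38) | bus: BusRdX
[3] P2: store L6 := 46 | P0:I, P1:I, P2:M(46) | bus: BusRdX,Flush
[4] P0: load  L1 | P0:S(38), P1:I, P2:S(38) | bus: BusRd,Flush
[5] P2: store L4 := 11 | P0:I, P1:I, P2:M(11) | bus: BusRdX
[6] P0: store L3 := 73 | P0:M(73), P1:I, P2:I | bus: BusRdX
[7] P0: load  L1 | P0:S(38), P1:I, P2:S(38) | bus: none
[8] P0: store L1 := 72 | P0:M(72), P1:I, P2:I | bus: BusUpgr
[9] P0: store L5 := 6 | P0:M(6), P1:I, P2:I | bus: BusRdX
[10] P1: load  L4 | P0:I, P1:S(11), P2:S(11) | bus: BusRd,Flush
[11] P2: store L1 := 70 | P0:I, P1:I, P2:M(70) | bus: BusRdX,Flush
[12] P0: load  L1 | P0:S(70), P1:I, P2:S(70) | bus: BusRd,Flush
[13] P1: load  L6 | P0:I, P1:S(46), P2:S(46) | bus: BusRd,Flush
[14] P0: store L1 := 28 | P0:M(28), P1:I, P2:I | bus: BusUpgr
[15] P0: store L1 := 35 | P0:M(35), P1:I, P2:I | bus: none
[16] P0: load  L1 | P0:M(35), P1:I, P2:I | bus: none
[17] P0: load  L6 | P0:S(46), P1:S(46), P2:S(46) | bus: BusRd
[18] P1: load  L2 | P0:I, P1:E(80), P2:I | bus: BusRd
[19] P0: load  L3 | P0:M(73), P1:I, P2:I | bus: none
[20] P2: store L6 := 69 | P0:I, P1:I, P2:M(69) | bus: BusUpgr
[21] P0: store L3 := 69 | P0:M(69), P1:I, P2:I | bus: none
[22] P1: load  L1 | P0:S(35), P1:S(35), P2:I | bus: BusRd,Flush

invalidations = 2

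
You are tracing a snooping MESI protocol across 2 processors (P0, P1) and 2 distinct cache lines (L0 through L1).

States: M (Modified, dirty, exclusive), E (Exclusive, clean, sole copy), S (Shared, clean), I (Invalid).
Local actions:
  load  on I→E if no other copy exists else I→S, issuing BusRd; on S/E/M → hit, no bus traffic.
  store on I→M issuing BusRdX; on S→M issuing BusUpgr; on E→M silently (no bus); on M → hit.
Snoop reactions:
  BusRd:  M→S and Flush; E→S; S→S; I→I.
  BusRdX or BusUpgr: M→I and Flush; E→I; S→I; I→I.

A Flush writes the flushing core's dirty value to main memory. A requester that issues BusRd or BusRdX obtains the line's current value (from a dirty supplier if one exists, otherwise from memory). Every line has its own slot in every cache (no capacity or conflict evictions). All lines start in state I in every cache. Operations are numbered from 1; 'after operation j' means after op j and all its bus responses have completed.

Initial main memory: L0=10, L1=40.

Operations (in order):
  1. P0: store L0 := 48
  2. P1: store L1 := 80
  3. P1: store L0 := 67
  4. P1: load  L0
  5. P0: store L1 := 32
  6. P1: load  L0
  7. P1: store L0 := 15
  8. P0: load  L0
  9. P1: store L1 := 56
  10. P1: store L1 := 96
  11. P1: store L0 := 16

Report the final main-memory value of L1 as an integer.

step 1: P0: store L0 := 48  ⟶  MI  (L0)  txn=BusRdX  M[L0]=10
step 2: P1: store L1 := 80  ⟶  IM  (L1)  txn=BusRdX  M[L1]=40
step 3: P1: store L0 := 67  ⟶  IM  (L0)  txn=BusRdX+Flush  M[L0]=48
step 4: P1: load  L0  ⟶  IM  (L0)  txn=∅  M[L0]=48
step 5: P0: store L1 := 32  ⟶  MI  (L1)  txn=BusRdX+Flush  M[L1]=80
step 6: P1: load  L0  ⟶  IM  (L0)  txn=∅  M[L0]=48
step 7: P1: store L0 := 15  ⟶  IM  (L0)  txn=∅  M[L0]=48
step 8: P0: load  L0  ⟶  SS  (L0)  txn=BusRd+Flush  M[L0]=15
step 9: P1: store L1 := 56  ⟶  IM  (L1)  txn=BusRdX+Flush  M[L1]=32
step 10: P1: store L1 := 96  ⟶  IM  (L1)  txn=∅  M[L1]=32
step 11: P1: store L0 := 16  ⟶  IM  (L0)  txn=BusUpgr  M[L0]=15

memory[L1] = 32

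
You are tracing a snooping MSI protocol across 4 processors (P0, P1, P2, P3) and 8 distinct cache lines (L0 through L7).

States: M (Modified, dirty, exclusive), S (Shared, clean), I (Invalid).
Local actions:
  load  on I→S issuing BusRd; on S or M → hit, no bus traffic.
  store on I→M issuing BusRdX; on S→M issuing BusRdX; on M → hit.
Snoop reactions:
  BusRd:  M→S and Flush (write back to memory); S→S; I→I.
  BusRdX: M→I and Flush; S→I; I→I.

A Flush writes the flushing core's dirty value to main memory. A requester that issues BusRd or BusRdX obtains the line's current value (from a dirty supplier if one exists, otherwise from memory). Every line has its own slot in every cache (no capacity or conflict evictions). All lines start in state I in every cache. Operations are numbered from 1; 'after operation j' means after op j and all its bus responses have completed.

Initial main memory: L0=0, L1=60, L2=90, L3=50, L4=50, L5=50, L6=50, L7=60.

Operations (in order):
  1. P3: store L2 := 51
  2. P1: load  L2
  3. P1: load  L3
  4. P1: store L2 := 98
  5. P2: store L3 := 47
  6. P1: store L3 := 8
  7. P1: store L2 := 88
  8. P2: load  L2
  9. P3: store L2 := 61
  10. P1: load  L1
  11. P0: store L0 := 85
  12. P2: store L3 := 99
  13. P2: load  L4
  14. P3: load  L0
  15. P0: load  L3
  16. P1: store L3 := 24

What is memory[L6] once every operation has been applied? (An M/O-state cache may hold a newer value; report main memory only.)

  op1 P3: store L2 := 51 → I/I/I/M on L2; bus BusRdX; mem=90
  op2 P1: load  L2 → I/S/I/S on L2; bus BusRd Flush; mem=51
  op3 P1: load  L3 → I/S/I/I on L3; bus BusRd; mem=50
  op4 P1: store L2 := 98 → I/M/I/I on L2; bus BusRdX; mem=51
  op5 P2: store L3 := 47 → I/I/M/I on L3; bus BusRdX; mem=50
  op6 P1: store L3 := 8 → I/M/I/I on L3; bus BusRdX Flush; mem=47
  op7 P1: store L2 := 88 → I/M/I/I on L2; bus (none); mem=51
  op8 P2: load  L2 → I/S/S/I on L2; bus BusRd Flush; mem=88
  op9 P3: store L2 := 61 → I/I/I/M on L2; bus BusRdX; mem=88
  op10 P1: load  L1 → I/S/I/I on L1; bus BusRd; mem=60
  op11 P0: store L0 := 85 → M/I/I/I on L0; bus BusRdX; mem=0
  op12 P2: store L3 := 99 → I/I/M/I on L3; bus BusRdX Flush; mem=8
  op13 P2: load  L4 → I/I/S/I on L4; bus BusRd; mem=50
  op14 P3: load  L0 → S/I/I/S on L0; bus BusRd Flush; mem=85
  op15 P0: load  L3 → S/I/S/I on L3; bus BusRd Flush; mem=99
  op16 P1: store L3 := 24 → I/M/I/I on L3; bus BusRdX; mem=99

memory[L6] = 50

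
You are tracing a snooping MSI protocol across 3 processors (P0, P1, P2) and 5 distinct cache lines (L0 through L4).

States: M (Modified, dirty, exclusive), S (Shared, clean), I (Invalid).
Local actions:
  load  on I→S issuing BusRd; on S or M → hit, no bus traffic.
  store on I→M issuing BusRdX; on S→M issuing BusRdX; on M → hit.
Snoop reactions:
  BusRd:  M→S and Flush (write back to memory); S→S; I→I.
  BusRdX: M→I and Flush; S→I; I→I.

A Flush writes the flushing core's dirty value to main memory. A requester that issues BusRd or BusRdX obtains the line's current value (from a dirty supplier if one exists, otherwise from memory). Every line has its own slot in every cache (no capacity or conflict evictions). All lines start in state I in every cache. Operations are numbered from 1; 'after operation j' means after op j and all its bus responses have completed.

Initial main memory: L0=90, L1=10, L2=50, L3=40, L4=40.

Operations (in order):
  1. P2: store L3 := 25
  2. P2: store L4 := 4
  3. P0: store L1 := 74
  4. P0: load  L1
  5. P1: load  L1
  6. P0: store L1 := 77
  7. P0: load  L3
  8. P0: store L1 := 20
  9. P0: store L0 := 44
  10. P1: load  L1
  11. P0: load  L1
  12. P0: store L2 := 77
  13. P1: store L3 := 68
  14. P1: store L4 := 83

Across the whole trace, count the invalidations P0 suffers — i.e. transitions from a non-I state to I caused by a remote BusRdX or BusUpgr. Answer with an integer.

invalidations = 1

1. P2: store L3 := 25  bus=[BusRdX]  L3: P0=I P1=I P2=M  mem[L3]=40
2. P2: store L4 := 4  bus=[BusRdX]  L4: P0=I P1=I P2=M  mem[L4]=40
3. P0: store L1 := 74  bus=[BusRdX]  L1: P0=M P1=I P2=I  mem[L1]=10
4. P0: load  L1  bus=[-]  L1: P0=M P1=I P2=I  mem[L1]=10
5. P1: load  L1  bus=[BusRd,Flush]  L1: P0=S P1=S P2=I  mem[L1]=74
6. P0: store L1 := 77  bus=[BusRdX]  L1: P0=M P1=I P2=I  mem[L1]=74
7. P0: load  L3  bus=[BusRd,Flush]  L3: P0=S P1=I P2=S  mem[L3]=25
8. P0: store L1 := 20  bus=[-]  L1: P0=M P1=I P2=I  mem[L1]=74
9. P0: store L0 := 44  bus=[BusRdX]  L0: P0=M P1=I P2=I  mem[L0]=90
10. P1: load  L1  bus=[BusRd,Flush]  L1: P0=S P1=S P2=I  mem[L1]=20
11. P0: load  L1  bus=[-]  L1: P0=S P1=S P2=I  mem[L1]=20
12. P0: store L2 := 77  bus=[BusRdX]  L2: P0=M P1=I P2=I  mem[L2]=50
13. P1: store L3 := 68  bus=[BusRdX]  L3: P0=I P1=M P2=I  mem[L3]=25
14. P1: store L4 := 83  bus=[BusRdX,Flush]  L4: P0=I P1=M P2=I  mem[L4]=4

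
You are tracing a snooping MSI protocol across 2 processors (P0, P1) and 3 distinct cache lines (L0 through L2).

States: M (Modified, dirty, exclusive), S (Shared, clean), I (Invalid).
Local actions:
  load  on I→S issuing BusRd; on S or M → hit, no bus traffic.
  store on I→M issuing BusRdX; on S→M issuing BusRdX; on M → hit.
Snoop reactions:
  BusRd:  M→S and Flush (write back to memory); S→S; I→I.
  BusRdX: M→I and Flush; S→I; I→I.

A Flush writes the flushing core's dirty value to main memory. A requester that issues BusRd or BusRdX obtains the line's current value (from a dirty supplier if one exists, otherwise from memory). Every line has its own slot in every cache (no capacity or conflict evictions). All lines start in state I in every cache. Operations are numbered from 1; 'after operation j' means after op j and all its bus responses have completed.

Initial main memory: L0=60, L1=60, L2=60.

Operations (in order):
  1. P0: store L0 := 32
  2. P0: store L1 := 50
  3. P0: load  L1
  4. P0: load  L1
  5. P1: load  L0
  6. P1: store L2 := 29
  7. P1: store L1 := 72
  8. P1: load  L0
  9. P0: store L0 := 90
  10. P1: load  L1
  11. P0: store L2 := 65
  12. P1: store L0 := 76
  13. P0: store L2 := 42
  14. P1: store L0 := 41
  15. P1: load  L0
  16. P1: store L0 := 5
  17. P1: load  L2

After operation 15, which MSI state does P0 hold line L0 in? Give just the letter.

1. P0: store L0 := 32  bus=[BusRdX]  L0: P0=M P1=I  mem[L0]=60
2. P0: store L1 := 50  bus=[BusRdX]  L1: P0=M P1=I  mem[L1]=60
3. P0: load  L1  bus=[-]  L1: P0=M P1=I  mem[L1]=60
4. P0: load  L1  bus=[-]  L1: P0=M P1=I  mem[L1]=60
5. P1: load  L0  bus=[BusRd,Flush]  L0: P0=S P1=S  mem[L0]=32
6. P1: store L2 := 29  bus=[BusRdX]  L2: P0=I P1=M  mem[L2]=60
7. P1: store L1 := 72  bus=[BusRdX,Flush]  L1: P0=I P1=M  mem[L1]=50
8. P1: load  L0  bus=[-]  L0: P0=S P1=S  mem[L0]=32
9. P0: store L0 := 90  bus=[BusRdX]  L0: P0=M P1=I  mem[L0]=32
10. P1: load  L1  bus=[-]  L1: P0=I P1=M  mem[L1]=50
11. P0: store L2 := 65  bus=[BusRdX,Flush]  L2: P0=M P1=I  mem[L2]=29
12. P1: store L0 := 76  bus=[BusRdX,Flush]  L0: P0=I P1=M  mem[L0]=90
13. P0: store L2 := 42  bus=[-]  L2: P0=M P1=I  mem[L2]=29
14. P1: store L0 := 41  bus=[-]  L0: P0=I P1=M  mem[L0]=90
15. P1: load  L0  bus=[-]  L0: P0=I P1=M  mem[L0]=90
16. P1: store L0 := 5  bus=[-]  L0: P0=I P1=M  mem[L0]=90
17. P1: load  L2  bus=[BusRd,Flush]  L2: P0=S P1=S  mem[L2]=42

state = I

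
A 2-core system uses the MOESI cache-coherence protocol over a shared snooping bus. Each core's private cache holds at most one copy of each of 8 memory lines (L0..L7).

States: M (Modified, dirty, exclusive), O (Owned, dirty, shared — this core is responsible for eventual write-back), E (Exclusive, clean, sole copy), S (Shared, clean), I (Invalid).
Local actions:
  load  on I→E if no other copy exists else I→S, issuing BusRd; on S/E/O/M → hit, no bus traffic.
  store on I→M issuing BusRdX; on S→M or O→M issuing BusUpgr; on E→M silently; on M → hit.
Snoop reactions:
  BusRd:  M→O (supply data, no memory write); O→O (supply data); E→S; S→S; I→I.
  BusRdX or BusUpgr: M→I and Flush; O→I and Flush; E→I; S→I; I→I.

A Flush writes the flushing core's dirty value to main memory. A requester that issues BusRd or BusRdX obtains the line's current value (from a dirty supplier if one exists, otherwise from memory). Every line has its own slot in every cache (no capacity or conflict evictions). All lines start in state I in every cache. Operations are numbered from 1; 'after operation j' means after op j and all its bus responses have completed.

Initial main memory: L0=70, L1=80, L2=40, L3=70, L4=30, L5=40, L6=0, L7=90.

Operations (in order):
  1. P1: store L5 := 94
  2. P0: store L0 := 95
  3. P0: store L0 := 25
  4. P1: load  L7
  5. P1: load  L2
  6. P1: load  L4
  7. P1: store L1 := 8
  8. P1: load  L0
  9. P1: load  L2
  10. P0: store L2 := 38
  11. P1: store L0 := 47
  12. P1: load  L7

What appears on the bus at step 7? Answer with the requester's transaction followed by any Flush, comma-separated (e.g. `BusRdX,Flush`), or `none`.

bus = BusRdX

  op1 P1: store L5 := 94 → I/M on L5; bus BusRdX; mem=40
  op2 P0: store L0 := 95 → M/I on L0; bus BusRdX; mem=70
  op3 P0: store L0 := 25 → M/I on L0; bus (none); mem=70
  op4 P1: load  L7 → I/E on L7; bus BusRd; mem=90
  op5 P1: load  L2 → I/E on L2; bus BusRd; mem=40
  op6 P1: load  L4 → I/E on L4; bus BusRd; mem=30
  op7 P1: store L1 := 8 → I/M on L1; bus BusRdX; mem=80
  op8 P1: load  L0 → O/S on L0; bus BusRd; mem=70
  op9 P1: load  L2 → I/E on L2; bus (none); mem=40
  op10 P0: store L2 := 38 → M/I on L2; bus BusRdX; mem=40
  op11 P1: store L0 := 47 → I/M on L0; bus BusUpgr Flush; mem=25
  op12 P1: load  L7 → I/E on L7; bus (none); mem=90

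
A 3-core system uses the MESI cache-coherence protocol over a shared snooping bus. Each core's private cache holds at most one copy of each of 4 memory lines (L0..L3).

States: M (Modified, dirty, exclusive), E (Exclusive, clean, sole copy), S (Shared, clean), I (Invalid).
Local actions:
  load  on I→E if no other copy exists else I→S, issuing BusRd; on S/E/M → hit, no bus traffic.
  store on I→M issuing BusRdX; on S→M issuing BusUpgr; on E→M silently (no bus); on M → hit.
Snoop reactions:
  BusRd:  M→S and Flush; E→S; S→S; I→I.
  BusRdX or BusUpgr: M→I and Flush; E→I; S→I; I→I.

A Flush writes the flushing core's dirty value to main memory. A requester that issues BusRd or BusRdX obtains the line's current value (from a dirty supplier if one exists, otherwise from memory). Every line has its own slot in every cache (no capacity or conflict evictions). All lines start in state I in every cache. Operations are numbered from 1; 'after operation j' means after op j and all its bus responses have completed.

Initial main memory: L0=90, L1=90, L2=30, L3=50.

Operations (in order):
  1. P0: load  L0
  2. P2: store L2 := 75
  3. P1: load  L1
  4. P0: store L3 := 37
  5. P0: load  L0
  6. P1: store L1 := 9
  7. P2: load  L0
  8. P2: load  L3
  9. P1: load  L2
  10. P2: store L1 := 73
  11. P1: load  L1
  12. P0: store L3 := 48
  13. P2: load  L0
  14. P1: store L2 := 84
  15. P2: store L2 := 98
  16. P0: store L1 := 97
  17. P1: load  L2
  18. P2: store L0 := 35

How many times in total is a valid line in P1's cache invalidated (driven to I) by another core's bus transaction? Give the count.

invalidations = 3

step 1: P0: load  L0  ⟶  EII  (L0)  txn=BusRd  M[L0]=90
step 2: P2: store L2 := 75  ⟶  IIM  (L2)  txn=BusRdX  M[L2]=30
step 3: P1: load  L1  ⟶  IEI  (L1)  txn=BusRd  M[L1]=90
step 4: P0: store L3 := 37  ⟶  MII  (L3)  txn=BusRdX  M[L3]=50
step 5: P0: load  L0  ⟶  EII  (L0)  txn=∅  M[L0]=90
step 6: P1: store L1 := 9  ⟶  IMI  (L1)  txn=∅  M[L1]=90
step 7: P2: load  L0  ⟶  SIS  (L0)  txn=BusRd  M[L0]=90
step 8: P2: load  L3  ⟶  SIS  (L3)  txn=BusRd+Flush  M[L3]=37
step 9: P1: load  L2  ⟶  ISS  (L2)  txn=BusRd+Flush  M[L2]=75
step 10: P2: store L1 := 73  ⟶  IIM  (L1)  txn=BusRdX+Flush  M[L1]=9
step 11: P1: load  L1  ⟶  ISS  (L1)  txn=BusRd+Flush  M[L1]=73
step 12: P0: store L3 := 48  ⟶  MII  (L3)  txn=BusUpgr  M[L3]=37
step 13: P2: load  L0  ⟶  SIS  (L0)  txn=∅  M[L0]=90
step 14: P1: store L2 := 84  ⟶  IMI  (L2)  txn=BusUpgr  M[L2]=75
step 15: P2: store L2 := 98  ⟶  IIM  (L2)  txn=BusRdX+Flush  M[L2]=84
step 16: P0: store L1 := 97  ⟶  MII  (L1)  txn=BusRdX  M[L1]=73
step 17: P1: load  L2  ⟶  ISS  (L2)  txn=BusRd+Flush  M[L2]=98
step 18: P2: store L0 := 35  ⟶  IIM  (L0)  txn=BusUpgr  M[L0]=90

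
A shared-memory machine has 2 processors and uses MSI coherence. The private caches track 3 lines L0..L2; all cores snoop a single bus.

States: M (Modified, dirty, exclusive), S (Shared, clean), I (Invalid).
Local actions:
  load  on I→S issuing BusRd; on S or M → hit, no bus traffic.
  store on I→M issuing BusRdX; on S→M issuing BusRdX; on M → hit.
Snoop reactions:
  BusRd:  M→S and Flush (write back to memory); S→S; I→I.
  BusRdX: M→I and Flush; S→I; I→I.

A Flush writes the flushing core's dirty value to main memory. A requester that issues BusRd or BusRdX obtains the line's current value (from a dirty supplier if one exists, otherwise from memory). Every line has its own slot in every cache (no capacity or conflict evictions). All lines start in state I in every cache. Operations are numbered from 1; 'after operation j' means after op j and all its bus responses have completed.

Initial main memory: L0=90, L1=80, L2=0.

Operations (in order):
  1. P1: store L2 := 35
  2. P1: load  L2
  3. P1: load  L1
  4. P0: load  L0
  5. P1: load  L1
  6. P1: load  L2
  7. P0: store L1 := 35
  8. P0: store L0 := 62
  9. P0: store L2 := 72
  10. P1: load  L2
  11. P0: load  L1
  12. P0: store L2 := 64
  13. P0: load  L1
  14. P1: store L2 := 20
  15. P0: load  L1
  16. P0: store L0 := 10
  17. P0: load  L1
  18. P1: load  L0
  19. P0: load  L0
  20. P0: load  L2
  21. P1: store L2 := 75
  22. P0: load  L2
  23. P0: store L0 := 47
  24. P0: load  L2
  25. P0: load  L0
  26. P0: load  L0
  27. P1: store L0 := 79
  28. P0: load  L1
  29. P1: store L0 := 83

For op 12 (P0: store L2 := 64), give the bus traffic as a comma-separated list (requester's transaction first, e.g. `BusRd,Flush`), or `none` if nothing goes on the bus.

bus = BusRdX

[1] P1: store L2 := 35 | P0:I, P1:M(35) | bus: BusRdX
[2] P1: load  L2 | P0:I, P1:M(35) | bus: none
[3] P1: load  L1 | P0:I, P1:S(80) | bus: BusRd
[4] P0: load  L0 | P0:S(90), P1:I | bus: BusRd
[5] P1: load  L1 | P0:I, P1:S(80) | bus: none
[6] P1: load  L2 | P0:I, P1:M(35) | bus: none
[7] P0: store L1 := 35 | P0:M(35), P1:I | bus: BusRdX
[8] P0: store L0 := 62 | P0:M(62), P1:I | bus: BusRdX
[9] P0: store L2 := 72 | P0:M(72), P1:I | bus: BusRdX,Flush
[10] P1: load  L2 | P0:S(72), P1:S(72) | bus: BusRd,Flush
[11] P0: load  L1 | P0:M(35), P1:I | bus: none
[12] P0: store L2 := 64 | P0:M(64), P1:I | bus: BusRdX
[13] P0: load  L1 | P0:M(35), P1:I | bus: none
[14] P1: store L2 := 20 | P0:I, P1:M(20) | bus: BusRdX,Flush
[15] P0: load  L1 | P0:M(35), P1:I | bus: none
[16] P0: store L0 := 10 | P0:M(10), P1:I | bus: none
[17] P0: load  L1 | P0:M(35), P1:I | bus: none
[18] P1: load  L0 | P0:S(10), P1:S(10) | bus: BusRd,Flush
[19] P0: load  L0 | P0:S(10), P1:S(10) | bus: none
[20] P0: load  L2 | P0:S(20), P1:S(20) | bus: BusRd,Flush
[21] P1: store L2 := 75 | P0:I, P1:M(75) | bus: BusRdX
[22] P0: load  L2 | P0:S(75), P1:S(75) | bus: BusRd,Flush
[23] P0: store L0 := 47 | P0:M(47), P1:I | bus: BusRdX
[24] P0: load  L2 | P0:S(75), P1:S(75) | bus: none
[25] P0: load  L0 | P0:M(47), P1:I | bus: none
[26] P0: load  L0 | P0:M(47), P1:I | bus: none
[27] P1: store L0 := 79 | P0:I, P1:M(79) | bus: BusRdX,Flush
[28] P0: load  L1 | P0:M(35), P1:I | bus: none
[29] P1: store L0 := 83 | P0:I, P1:M(83) | bus: none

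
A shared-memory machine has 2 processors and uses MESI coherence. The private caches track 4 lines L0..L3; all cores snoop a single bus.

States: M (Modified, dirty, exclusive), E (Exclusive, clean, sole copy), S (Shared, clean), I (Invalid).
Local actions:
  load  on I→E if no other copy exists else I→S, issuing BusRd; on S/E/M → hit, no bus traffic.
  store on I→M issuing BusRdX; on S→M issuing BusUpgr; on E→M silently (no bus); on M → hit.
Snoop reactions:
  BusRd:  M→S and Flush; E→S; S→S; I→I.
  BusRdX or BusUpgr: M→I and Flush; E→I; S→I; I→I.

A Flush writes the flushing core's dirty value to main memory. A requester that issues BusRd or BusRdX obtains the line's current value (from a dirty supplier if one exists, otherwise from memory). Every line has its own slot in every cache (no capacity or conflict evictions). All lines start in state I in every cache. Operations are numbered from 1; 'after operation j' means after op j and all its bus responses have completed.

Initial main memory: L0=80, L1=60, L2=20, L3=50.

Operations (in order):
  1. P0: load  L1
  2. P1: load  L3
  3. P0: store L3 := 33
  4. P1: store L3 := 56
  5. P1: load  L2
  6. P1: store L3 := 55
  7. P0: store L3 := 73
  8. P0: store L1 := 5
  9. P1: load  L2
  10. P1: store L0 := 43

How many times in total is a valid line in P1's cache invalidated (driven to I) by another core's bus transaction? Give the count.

  op1 P0: load  L1 → E/I on L1; bus BusRd; mem=60
  op2 P1: load  L3 → I/E on L3; bus BusRd; mem=50
  op3 P0: store L3 := 33 → M/I on L3; bus BusRdX; mem=50
  op4 P1: store L3 := 56 → I/M on L3; bus BusRdX Flush; mem=33
  op5 P1: load  L2 → I/E on L2; bus BusRd; mem=20
  op6 P1: store L3 := 55 → I/M on L3; bus (none); mem=33
  op7 P0: store L3 := 73 → M/I on L3; bus BusRdX Flush; mem=55
  op8 P0: store L1 := 5 → M/I on L1; bus (none); mem=60
  op9 P1: load  L2 → I/E on L2; bus (none); mem=20
  op10 P1: store L0 := 43 → I/M on L0; bus BusRdX; mem=80

invalidations = 2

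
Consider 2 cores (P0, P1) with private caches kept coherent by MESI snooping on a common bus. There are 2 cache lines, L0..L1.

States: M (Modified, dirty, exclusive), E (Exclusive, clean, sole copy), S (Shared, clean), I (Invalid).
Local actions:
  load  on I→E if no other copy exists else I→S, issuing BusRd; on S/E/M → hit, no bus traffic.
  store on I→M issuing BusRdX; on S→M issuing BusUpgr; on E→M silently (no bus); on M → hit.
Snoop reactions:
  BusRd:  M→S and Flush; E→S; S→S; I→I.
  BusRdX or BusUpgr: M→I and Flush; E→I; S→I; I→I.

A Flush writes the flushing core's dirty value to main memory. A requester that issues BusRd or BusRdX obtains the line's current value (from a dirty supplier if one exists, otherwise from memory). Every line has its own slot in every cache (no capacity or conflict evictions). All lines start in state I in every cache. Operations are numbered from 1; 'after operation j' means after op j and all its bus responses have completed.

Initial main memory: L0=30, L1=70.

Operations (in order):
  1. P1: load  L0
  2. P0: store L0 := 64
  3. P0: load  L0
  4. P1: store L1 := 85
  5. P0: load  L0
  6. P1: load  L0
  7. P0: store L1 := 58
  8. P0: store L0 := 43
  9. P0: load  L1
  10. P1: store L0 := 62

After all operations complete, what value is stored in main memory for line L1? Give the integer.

memory[L1] = 85

[1] P1: load  L0 | P0:I, P1:E(30) | bus: BusRd
[2] P0: store L0 := 64 | P0:M(64), P1:I | bus: BusRdX
[3] P0: load  L0 | P0:M(64), P1:I | bus: none
[4] P1: store L1 := 85 | P0:I, P1:M(85) | bus: BusRdX
[5] P0: load  L0 | P0:M(64), P1:I | bus: none
[6] P1: load  L0 | P0:S(64), P1:S(64) | bus: BusRd,Flush
[7] P0: store L1 := 58 | P0:M(58), P1:I | bus: BusRdX,Flush
[8] P0: store L0 := 43 | P0:M(43), P1:I | bus: BusUpgr
[9] P0: load  L1 | P0:M(58), P1:I | bus: none
[10] P1: store L0 := 62 | P0:I, P1:M(62) | bus: BusRdX,Flush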